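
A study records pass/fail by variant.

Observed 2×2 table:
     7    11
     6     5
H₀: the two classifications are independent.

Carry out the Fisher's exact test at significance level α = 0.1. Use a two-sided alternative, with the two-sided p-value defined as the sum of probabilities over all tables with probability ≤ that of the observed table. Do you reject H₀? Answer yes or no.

reject H₀: no

Margins: r₁=18, r₂=11, c₁=13, c₂=16, n=29
p_obs = C(18,7)·C(11,6)/C(29,13); sum pmf over tables with pmf ≤ p_obs
p-value (two-sided) = 0.46568
At α=0.1: p ≥ α → fail to reject H₀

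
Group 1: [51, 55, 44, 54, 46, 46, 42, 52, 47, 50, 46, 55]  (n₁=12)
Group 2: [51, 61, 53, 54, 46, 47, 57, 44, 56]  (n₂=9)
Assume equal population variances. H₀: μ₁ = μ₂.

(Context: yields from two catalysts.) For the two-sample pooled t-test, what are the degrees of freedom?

degrees of freedom = 19

df = n₁ + n₂ − 2 = 12 + 9 − 2 = 19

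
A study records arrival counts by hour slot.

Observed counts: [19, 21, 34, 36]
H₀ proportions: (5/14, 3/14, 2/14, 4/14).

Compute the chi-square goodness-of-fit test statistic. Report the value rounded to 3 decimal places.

test statistic = 32.698

n = 110; E_i = n·p_i = [39.29, 23.57, 15.71, 31.43]
χ² = (19−39.29)²/39.29 + (21−23.57)²/23.57 + (34−15.71)²/15.71 + (36−31.43)²/31.43 = 32.6982
df = 3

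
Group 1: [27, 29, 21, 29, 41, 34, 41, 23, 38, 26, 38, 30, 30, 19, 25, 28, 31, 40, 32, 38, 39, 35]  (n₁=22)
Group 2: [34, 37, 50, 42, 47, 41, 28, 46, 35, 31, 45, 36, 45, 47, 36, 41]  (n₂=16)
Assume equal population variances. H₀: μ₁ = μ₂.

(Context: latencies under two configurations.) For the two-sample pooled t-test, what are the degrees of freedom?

df = n₁ + n₂ − 2 = 22 + 16 − 2 = 36

degrees of freedom = 36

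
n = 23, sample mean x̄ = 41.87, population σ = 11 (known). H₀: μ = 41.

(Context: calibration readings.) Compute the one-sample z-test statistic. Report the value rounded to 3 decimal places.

test statistic = 0.379

SE = σ/√n = 11/√23 = 2.2937
z = (x̄−μ₀)/SE = (41.87−41)/2.2937 = 0.3793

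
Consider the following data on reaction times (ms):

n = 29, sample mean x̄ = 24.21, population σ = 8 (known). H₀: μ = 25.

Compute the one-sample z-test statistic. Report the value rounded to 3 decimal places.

test statistic = -0.532

SE = σ/√n = 8/√29 = 1.4856
z = (x̄−μ₀)/SE = (24.21−25)/1.4856 = -0.5318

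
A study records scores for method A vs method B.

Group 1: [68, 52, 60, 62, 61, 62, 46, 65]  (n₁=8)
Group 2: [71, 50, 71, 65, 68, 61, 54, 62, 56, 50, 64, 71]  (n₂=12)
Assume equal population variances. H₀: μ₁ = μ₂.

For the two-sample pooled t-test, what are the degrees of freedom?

degrees of freedom = 18

df = n₁ + n₂ − 2 = 8 + 12 − 2 = 18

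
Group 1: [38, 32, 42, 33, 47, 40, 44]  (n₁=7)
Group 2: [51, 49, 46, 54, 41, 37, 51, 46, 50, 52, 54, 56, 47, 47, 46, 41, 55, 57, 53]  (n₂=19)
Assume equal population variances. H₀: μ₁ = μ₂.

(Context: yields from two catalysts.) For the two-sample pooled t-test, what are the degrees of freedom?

df = n₁ + n₂ − 2 = 7 + 19 − 2 = 24

degrees of freedom = 24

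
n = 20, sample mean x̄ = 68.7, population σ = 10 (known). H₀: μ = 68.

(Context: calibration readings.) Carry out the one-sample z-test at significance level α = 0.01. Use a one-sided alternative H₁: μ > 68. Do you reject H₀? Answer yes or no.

reject H₀: no

SE = σ/√n = 10/√20 = 2.2361
z = (x̄−μ₀)/SE = (68.7−68)/2.2361 = 0.3130
p-value (one-sided, H₁ greater) = 0.37712
At α=0.01: p ≥ α → fail to reject H₀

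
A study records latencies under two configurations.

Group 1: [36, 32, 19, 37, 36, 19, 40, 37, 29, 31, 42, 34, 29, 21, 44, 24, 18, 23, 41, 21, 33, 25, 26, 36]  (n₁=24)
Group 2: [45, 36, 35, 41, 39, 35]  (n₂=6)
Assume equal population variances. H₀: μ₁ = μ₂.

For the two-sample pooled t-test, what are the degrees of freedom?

degrees of freedom = 28

df = n₁ + n₂ − 2 = 24 + 6 − 2 = 28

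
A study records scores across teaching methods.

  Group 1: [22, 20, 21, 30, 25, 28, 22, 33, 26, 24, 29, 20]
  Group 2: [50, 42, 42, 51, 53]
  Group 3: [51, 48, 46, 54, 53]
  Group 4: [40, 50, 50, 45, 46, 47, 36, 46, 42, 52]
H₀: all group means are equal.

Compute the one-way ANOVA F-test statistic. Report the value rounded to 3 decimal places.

Group means [25.00, 47.60, 50.40, 45.40], grand mean 38.875
SSB = Σnᵢ(x̄ᵢ−x̄)² = 3780.700; SSW = ΣΣ(x−x̄ᵢ)² = 572.800
MSB = 3780.700/3 = 1260.2333; MSW = 572.800/28 = 20.4571
F = MSB/MSW = 61.6036
df = (3, 28)

test statistic = 61.604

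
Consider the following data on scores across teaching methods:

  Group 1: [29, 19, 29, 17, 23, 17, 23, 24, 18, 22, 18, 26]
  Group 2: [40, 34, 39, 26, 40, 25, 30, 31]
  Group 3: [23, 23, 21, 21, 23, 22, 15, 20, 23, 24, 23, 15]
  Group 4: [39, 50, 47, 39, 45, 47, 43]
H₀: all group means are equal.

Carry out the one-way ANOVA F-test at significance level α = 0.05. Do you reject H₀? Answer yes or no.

Group means [22.08, 33.12, 21.08, 44.29], grand mean 28.026
SSB = Σnᵢ(x̄ᵢ−x̄)² = 3060.837; SSW = ΣΣ(x−x̄ᵢ)² = 680.137
MSB = 3060.837/3 = 1020.2792; MSW = 680.137/35 = 19.4325
F = MSB/MSW = 52.5038
df = (3, 35)
p-value (upper-tail) = 0.00000
At α=0.05: p < α → reject H₀

reject H₀: yes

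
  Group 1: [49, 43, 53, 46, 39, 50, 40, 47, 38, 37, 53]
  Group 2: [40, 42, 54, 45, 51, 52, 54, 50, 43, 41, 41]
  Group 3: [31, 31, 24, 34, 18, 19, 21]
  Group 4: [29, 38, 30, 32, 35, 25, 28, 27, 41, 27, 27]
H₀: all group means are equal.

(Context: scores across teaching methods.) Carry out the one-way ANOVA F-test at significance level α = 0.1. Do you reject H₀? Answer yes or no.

reject H₀: yes

Group means [45.00, 46.64, 25.43, 30.82], grand mean 38.125
SSB = Σnᵢ(x̄ᵢ−x̄)² = 3032.479; SSW = ΣΣ(x−x̄ᵢ)² = 1181.896
MSB = 3032.479/3 = 1010.8263; MSW = 1181.896/36 = 32.8304
F = MSB/MSW = 30.7893
df = (3, 36)
p-value (upper-tail) = 0.00000
At α=0.1: p < α → reject H₀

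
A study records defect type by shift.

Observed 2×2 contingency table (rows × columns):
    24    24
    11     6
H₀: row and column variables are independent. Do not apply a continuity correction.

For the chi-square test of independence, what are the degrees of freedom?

degrees of freedom = 1

df = (r−1)(c−1) = (2−1)·(2−1) = 1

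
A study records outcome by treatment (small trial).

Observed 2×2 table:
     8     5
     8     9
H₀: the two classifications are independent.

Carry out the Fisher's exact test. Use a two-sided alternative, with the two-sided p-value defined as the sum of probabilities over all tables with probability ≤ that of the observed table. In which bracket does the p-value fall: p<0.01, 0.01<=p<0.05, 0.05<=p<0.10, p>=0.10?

Margins: r₁=13, r₂=17, c₁=16, c₂=14, n=30
p_obs = C(13,8)·C(17,8)/C(30,16); sum pmf over tables with pmf ≤ p_obs
p-value (two-sided) = 0.48365
→ bracket: p>=0.10

p-value bracket: p>=0.10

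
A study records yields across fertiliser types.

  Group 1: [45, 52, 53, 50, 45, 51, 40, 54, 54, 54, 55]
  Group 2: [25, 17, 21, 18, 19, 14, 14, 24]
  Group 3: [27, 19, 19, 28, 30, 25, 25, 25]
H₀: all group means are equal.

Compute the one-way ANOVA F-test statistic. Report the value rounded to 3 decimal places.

Group means [50.27, 19.00, 24.75], grand mean 33.444
SSB = Σnᵢ(x̄ᵢ−x̄)² = 5388.985; SSW = ΣΣ(x−x̄ᵢ)² = 465.682
MSB = 5388.985/2 = 2694.4924; MSW = 465.682/24 = 19.4034
F = MSB/MSW = 138.8670
df = (2, 24)

test statistic = 138.867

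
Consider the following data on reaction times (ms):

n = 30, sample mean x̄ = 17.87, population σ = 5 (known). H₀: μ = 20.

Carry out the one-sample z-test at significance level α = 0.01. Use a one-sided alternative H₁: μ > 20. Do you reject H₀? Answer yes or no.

reject H₀: no

SE = σ/√n = 5/√30 = 0.9129
z = (x̄−μ₀)/SE = (17.87−20)/0.9129 = -2.3333
p-value (one-sided, H₁ greater) = 0.99018
At α=0.01: p ≥ α → fail to reject H₀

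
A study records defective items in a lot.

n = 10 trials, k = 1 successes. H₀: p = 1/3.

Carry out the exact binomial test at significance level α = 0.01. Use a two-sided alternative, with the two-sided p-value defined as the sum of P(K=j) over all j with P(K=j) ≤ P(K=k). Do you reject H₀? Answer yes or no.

reject H₀: no

Exact binomial: n=10, k=1, p₀=1/3=0.3333
P(X=j) = C(n,j)·p₀^j·(1−p₀)^(n−j); p = Σ P(X=j) over j with P(X=j) ≤ P(X=1)
p-value (two-sided) = 0.18061
At α=0.01: p ≥ α → fail to reject H₀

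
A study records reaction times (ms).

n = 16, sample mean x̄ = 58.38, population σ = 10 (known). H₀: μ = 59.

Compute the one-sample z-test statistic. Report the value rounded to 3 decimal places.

test statistic = -0.248

SE = σ/√n = 10/√16 = 2.5000
z = (x̄−μ₀)/SE = (58.38−59)/2.5000 = -0.2480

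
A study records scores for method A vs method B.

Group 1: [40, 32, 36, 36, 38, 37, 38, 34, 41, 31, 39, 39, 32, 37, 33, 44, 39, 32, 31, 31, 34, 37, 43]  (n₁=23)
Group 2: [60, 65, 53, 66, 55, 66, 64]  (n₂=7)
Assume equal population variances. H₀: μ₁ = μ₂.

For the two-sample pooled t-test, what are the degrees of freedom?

df = n₁ + n₂ − 2 = 23 + 7 − 2 = 28

degrees of freedom = 28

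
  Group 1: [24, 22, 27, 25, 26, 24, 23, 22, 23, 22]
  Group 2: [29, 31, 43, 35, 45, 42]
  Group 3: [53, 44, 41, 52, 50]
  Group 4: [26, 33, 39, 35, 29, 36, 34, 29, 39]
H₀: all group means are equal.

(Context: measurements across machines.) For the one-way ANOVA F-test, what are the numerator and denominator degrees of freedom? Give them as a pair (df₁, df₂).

k = 4 groups, N = 30 total
df = (k−1, N−k) = (4−1, 30−4) = (3, 26)

degrees of freedom = [3, 26]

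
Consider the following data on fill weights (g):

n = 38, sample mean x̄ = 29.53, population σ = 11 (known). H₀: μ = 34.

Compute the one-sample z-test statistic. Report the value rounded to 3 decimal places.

SE = σ/√n = 11/√38 = 1.7844
z = (x̄−μ₀)/SE = (29.53−34)/1.7844 = -2.5050

test statistic = -2.505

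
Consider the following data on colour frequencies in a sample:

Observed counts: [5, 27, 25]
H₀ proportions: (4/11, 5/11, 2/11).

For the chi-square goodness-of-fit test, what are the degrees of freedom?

degrees of freedom = 2

df = k − 1 = 3 − 1 = 2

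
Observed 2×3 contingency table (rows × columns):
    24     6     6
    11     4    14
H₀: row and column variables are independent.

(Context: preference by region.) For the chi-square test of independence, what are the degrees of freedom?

degrees of freedom = 2

df = (r−1)(c−1) = (2−1)·(3−1) = 2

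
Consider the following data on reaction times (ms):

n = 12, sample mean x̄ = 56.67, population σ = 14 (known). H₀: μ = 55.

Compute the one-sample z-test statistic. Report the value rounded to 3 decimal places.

test statistic = 0.413

SE = σ/√n = 14/√12 = 4.0415
z = (x̄−μ₀)/SE = (56.67−55)/4.0415 = 0.4132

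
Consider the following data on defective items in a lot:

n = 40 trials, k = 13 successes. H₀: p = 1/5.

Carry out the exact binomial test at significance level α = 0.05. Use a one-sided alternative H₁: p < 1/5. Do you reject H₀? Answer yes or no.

Exact binomial: n=40, k=13, p₀=1/5=0.2000
P(X≤13) from Σ C(n,i)·p₀^i·(1−p₀)^(n−i)
p-value (one-sided, H₁ less) = 0.98059
At α=0.05: p ≥ α → fail to reject H₀

reject H₀: no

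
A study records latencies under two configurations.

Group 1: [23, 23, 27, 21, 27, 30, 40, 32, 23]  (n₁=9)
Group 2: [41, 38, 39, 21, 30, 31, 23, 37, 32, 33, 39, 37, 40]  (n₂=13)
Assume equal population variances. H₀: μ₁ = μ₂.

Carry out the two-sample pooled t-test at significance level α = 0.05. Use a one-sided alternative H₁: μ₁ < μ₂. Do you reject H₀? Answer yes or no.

reject H₀: yes

x̄₁=27.333, s₁=5.979, n₁=9
x̄₂=33.923, s₂=6.383, n₂=13
s_p² = [8·5.979² + 12·6.383²]/20 = 38.7462
SE = √(s_p²·(1/9+1/13)) = 2.6992
t = (27.333−33.923)/2.6992 = -2.4414
df = 20
p-value (one-sided, H₁ less) = 0.01203
At α=0.05: p < α → reject H₀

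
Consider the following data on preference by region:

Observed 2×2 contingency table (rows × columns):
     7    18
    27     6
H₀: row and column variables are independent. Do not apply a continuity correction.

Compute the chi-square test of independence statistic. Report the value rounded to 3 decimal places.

Row totals [25, 33], col totals [34, 24], n=58
χ² = (7−14.66)²/14.66 + (18−10.34)²/10.34 + (27−19.34)²/19.34 + (6−13.66)²/13.66 = 16.9844
df = 1

test statistic = 16.984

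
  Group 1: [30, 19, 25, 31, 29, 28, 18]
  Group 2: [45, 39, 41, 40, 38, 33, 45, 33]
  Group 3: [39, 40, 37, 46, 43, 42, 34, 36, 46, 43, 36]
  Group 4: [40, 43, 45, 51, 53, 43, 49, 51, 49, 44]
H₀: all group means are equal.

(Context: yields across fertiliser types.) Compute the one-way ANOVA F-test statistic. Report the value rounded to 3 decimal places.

test statistic = 30.142

Group means [25.71, 39.25, 40.18, 46.80], grand mean 39.000
SSB = Σnᵢ(x̄ᵢ−x̄)² = 1859.835; SSW = ΣΣ(x−x̄ᵢ)² = 658.165
MSB = 1859.835/3 = 619.9450; MSW = 658.165/32 = 20.5677
F = MSB/MSW = 30.1417
df = (3, 32)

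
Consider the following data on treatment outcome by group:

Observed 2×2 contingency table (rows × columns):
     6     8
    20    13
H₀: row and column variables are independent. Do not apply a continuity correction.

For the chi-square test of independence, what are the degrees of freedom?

degrees of freedom = 1

df = (r−1)(c−1) = (2−1)·(2−1) = 1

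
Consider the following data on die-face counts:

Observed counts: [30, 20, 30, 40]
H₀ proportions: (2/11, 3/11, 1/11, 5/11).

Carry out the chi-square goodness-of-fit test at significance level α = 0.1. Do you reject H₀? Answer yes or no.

reject H₀: yes

n = 120; E_i = n·p_i = [21.82, 32.73, 10.91, 54.55]
χ² = (30−21.82)²/21.82 + (20−32.73)²/32.73 + (30−10.91)²/10.91 + (40−54.55)²/54.55 = 45.3056
df = 3
p-value (upper-tail) = 0.00000
At α=0.1: p < α → reject H₀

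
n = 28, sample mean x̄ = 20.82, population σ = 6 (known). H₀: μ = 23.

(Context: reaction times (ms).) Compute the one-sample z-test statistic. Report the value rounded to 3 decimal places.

test statistic = -1.923

SE = σ/√n = 6/√28 = 1.1339
z = (x̄−μ₀)/SE = (20.82−23)/1.1339 = -1.9226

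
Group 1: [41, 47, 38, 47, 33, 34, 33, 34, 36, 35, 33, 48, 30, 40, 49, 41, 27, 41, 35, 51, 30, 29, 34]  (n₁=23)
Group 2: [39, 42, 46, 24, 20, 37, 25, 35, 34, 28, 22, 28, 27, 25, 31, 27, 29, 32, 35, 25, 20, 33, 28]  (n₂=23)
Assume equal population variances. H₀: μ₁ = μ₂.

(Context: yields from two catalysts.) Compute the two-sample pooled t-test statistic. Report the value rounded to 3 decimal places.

test statistic = 3.739

x̄₁=37.652, s₁=6.926, n₁=23
x̄₂=30.087, s₂=6.795, n₂=23
s_p² = [22·6.926² + 22·6.795²]/44 = 47.0692
SE = √(s_p²·(1/23+1/23)) = 2.0231
t = (37.652−30.087)/2.0231 = 3.7394
df = 44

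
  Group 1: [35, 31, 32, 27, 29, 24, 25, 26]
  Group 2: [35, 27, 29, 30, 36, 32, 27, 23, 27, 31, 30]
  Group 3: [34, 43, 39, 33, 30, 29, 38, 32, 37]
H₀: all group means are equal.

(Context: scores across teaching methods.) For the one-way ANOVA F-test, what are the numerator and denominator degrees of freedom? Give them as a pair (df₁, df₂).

k = 3 groups, N = 28 total
df = (k−1, N−k) = (3−1, 28−3) = (2, 25)

degrees of freedom = [2, 25]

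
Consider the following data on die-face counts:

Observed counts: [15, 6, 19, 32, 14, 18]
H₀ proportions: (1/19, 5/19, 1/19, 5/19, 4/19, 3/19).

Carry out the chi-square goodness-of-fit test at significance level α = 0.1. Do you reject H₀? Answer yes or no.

n = 104; E_i = n·p_i = [5.47, 27.37, 5.47, 27.37, 21.89, 16.42]
χ² = (15−5.47)²/5.47 + (6−27.37)²/27.37 + (19−5.47)²/5.47 + (32−27.37)²/27.37 + (14−21.89)²/21.89 + (18−16.42)²/16.42 = 70.4712
df = 5
p-value (upper-tail) = 0.00000
At α=0.1: p < α → reject H₀

reject H₀: yes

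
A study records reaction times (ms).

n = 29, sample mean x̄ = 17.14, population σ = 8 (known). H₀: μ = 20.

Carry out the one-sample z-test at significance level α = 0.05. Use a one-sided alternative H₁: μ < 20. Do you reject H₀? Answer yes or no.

SE = σ/√n = 8/√29 = 1.4856
z = (x̄−μ₀)/SE = (17.14−20)/1.4856 = -1.9252
p-value (one-sided, H₁ less) = 0.02710
At α=0.05: p < α → reject H₀

reject H₀: yes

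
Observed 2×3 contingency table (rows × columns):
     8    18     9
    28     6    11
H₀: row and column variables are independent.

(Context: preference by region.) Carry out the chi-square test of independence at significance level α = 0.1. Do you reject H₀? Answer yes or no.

reject H₀: yes

Row totals [35, 45], col totals [36, 24, 20], n=80
χ² = (8−15.75)²/15.75 + (18−10.50)²/10.50 + (9−8.75)²/8.75 + (28−20.25)²/20.25 + (6−13.50)²/13.50 + (11−11.25)²/11.25 = 16.3160
df = 2
p-value (upper-tail) = 0.00029
At α=0.1: p < α → reject H₀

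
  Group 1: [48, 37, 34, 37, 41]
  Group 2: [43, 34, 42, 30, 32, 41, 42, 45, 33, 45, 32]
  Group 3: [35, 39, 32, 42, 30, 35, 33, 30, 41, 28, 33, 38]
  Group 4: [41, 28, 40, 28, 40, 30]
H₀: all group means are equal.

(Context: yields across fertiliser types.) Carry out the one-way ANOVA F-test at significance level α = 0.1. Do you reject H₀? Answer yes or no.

reject H₀: no

Group means [39.40, 38.09, 34.67, 34.50], grand mean 36.441
SSB = Σnᵢ(x̄ᵢ−x̄)² = 134.107; SSW = ΣΣ(x−x̄ᵢ)² = 890.276
MSB = 134.107/3 = 44.7022; MSW = 890.276/30 = 29.6759
F = MSB/MSW = 1.5063
df = (3, 30)
p-value (upper-tail) = 0.23299
At α=0.1: p ≥ α → fail to reject H₀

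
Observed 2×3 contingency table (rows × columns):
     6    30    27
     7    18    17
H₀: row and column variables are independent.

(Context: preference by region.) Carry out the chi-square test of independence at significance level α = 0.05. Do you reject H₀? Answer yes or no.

Row totals [63, 42], col totals [13, 48, 44], n=105
χ² = (6−7.80)²/7.80 + (30−28.80)²/28.80 + (27−26.40)²/26.40 + (7−5.20)²/5.20 + (18−19.20)²/19.20 + (17−17.60)²/17.60 = 1.1976
df = 2
p-value (upper-tail) = 0.54948
At α=0.05: p ≥ α → fail to reject H₀

reject H₀: no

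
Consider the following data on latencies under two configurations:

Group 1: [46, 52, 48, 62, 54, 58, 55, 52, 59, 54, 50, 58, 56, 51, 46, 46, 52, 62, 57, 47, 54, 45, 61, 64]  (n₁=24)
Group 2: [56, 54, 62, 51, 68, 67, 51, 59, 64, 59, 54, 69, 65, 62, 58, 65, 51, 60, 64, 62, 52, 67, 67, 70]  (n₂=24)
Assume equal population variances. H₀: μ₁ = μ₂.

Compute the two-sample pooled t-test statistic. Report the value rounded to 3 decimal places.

x̄₁=53.708, s₁=5.676, n₁=24
x̄₂=60.708, s₂=6.168, n₂=24
s_p² = [23·5.676² + 23·6.168²]/46 = 35.1286
SE = √(s_p²·(1/24+1/24)) = 1.7110
t = (53.708−60.708)/1.7110 = -4.0913
df = 46

test statistic = -4.091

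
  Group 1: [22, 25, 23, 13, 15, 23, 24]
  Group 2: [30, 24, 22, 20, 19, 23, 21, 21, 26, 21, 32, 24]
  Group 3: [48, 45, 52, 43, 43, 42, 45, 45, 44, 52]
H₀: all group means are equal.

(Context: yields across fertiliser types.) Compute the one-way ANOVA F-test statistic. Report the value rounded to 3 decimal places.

test statistic = 110.537

Group means [20.71, 23.58, 45.90], grand mean 30.586
SSB = Σnᵢ(x̄ᵢ−x̄)² = 3615.789; SSW = ΣΣ(x−x̄ᵢ)² = 425.245
MSB = 3615.789/2 = 1807.8946; MSW = 425.245/26 = 16.3556
F = MSB/MSW = 110.5368
df = (2, 26)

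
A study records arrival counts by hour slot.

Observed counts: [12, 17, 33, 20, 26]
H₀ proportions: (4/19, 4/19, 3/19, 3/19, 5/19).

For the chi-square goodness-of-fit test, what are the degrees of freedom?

df = k − 1 = 5 − 1 = 4

degrees of freedom = 4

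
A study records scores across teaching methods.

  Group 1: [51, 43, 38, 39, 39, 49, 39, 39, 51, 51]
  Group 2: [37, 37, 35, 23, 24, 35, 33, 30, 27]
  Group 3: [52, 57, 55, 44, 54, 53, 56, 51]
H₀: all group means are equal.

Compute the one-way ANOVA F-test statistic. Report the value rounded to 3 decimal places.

test statistic = 36.323

Group means [43.90, 31.22, 52.75], grand mean 42.296
SSB = Σnᵢ(x̄ᵢ−x̄)² = 2003.674; SSW = ΣΣ(x−x̄ᵢ)² = 661.956
MSB = 2003.674/2 = 1001.8370; MSW = 661.956/24 = 27.5815
F = MSB/MSW = 36.3228
df = (2, 24)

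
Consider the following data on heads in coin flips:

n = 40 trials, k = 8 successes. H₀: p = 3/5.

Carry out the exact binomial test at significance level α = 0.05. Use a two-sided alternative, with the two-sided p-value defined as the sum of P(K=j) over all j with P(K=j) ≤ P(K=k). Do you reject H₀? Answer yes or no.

reject H₀: yes

Exact binomial: n=40, k=8, p₀=3/5=0.6000
P(X=j) = C(n,j)·p₀^j·(1−p₀)^(n−j); p = Σ P(X=j) over j with P(X=j) ≤ P(X=8)
p-value (two-sided) = 0.00000
At α=0.05: p < α → reject H₀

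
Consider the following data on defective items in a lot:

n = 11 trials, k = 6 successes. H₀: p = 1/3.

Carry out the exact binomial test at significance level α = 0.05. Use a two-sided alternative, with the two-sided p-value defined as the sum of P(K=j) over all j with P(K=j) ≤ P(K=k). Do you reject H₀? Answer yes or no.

reject H₀: no

Exact binomial: n=11, k=6, p₀=1/3=0.3333
P(X=j) = C(n,j)·p₀^j·(1−p₀)^(n−j); p = Σ P(X=j) over j with P(X=j) ≤ P(X=6)
p-value (two-sided) = 0.19723
At α=0.05: p ≥ α → fail to reject H₀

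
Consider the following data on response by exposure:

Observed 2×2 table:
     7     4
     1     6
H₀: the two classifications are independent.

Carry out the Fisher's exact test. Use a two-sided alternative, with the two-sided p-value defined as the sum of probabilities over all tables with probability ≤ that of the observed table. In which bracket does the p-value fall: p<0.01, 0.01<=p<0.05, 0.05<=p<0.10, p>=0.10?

Margins: r₁=11, r₂=7, c₁=8, c₂=10, n=18
p_obs = C(11,7)·C(7,1)/C(18,8); sum pmf over tables with pmf ≤ p_obs
p-value (two-sided) = 0.06561
→ bracket: 0.05<=p<0.10

p-value bracket: 0.05<=p<0.10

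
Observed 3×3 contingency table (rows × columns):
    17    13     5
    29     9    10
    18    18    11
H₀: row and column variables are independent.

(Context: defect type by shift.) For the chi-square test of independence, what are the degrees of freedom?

df = (r−1)(c−1) = (3−1)·(3−1) = 4

degrees of freedom = 4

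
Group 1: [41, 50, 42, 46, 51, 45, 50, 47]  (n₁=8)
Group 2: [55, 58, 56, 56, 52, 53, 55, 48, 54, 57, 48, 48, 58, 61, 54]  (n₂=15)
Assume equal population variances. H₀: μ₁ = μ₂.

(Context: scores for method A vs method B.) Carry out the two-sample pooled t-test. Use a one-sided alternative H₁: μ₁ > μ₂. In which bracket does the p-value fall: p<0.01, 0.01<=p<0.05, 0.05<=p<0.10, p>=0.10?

x̄₁=46.500, s₁=3.742, n₁=8
x̄₂=54.200, s₂=3.895, n₂=15
s_p² = [7·3.742² + 14·3.895²]/21 = 14.7810
SE = √(s_p²·(1/8+1/15)) = 1.6832
t = (46.500−54.200)/1.6832 = -4.5747
df = 21
p-value (one-sided, H₁ greater) = 0.99992
→ bracket: p>=0.10

p-value bracket: p>=0.10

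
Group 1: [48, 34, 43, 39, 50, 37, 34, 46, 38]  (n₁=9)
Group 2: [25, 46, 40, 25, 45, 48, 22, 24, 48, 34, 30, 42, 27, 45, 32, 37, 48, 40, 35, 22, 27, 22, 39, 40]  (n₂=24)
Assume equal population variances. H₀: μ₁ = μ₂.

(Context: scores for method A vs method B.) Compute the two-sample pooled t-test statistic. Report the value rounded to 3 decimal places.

x̄₁=41.000, s₁=5.979, n₁=9
x̄₂=35.125, s₂=9.238, n₂=24
s_p² = [8·5.979² + 23·9.238²]/31 = 72.5363
SE = √(s_p²·(1/9+1/24)) = 3.3290
t = (41.000−35.125)/3.3290 = 1.7648
df = 31

test statistic = 1.765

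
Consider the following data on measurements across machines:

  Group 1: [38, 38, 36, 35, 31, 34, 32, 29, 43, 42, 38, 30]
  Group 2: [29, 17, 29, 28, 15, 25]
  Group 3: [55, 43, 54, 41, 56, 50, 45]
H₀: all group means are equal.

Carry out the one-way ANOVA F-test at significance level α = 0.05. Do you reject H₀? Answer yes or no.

reject H₀: yes

Group means [35.50, 23.83, 49.14], grand mean 36.520
SSB = Σnᵢ(x̄ᵢ−x̄)² = 2093.550; SSW = ΣΣ(x−x̄ᵢ)² = 648.690
MSB = 2093.550/2 = 1046.7748; MSW = 648.690/22 = 29.4859
F = MSB/MSW = 35.5008
df = (2, 22)
p-value (upper-tail) = 0.00000
At α=0.05: p < α → reject H₀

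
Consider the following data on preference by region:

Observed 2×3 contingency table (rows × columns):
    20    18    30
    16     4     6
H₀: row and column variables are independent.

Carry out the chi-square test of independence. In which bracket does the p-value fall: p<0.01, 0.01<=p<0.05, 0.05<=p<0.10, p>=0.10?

Row totals [68, 26], col totals [36, 22, 36], n=94
χ² = (20−26.04)²/26.04 + (18−15.91)²/15.91 + (30−26.04)²/26.04 + (16−9.96)²/9.96 + (4−6.09)²/6.09 + (6−9.96)²/9.96 = 8.2307
df = 2
p-value (upper-tail) = 0.01632
→ bracket: 0.01<=p<0.05

p-value bracket: 0.01<=p<0.05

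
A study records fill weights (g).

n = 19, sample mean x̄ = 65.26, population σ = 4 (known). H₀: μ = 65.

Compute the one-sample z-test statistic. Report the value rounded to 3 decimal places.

test statistic = 0.283

SE = σ/√n = 4/√19 = 0.9177
z = (x̄−μ₀)/SE = (65.26−65)/0.9177 = 0.2833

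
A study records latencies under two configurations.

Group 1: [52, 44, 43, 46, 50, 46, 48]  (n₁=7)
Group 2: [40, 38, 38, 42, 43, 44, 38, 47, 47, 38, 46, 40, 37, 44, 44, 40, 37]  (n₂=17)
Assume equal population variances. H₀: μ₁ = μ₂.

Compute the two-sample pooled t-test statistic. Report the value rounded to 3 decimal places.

x̄₁=47.000, s₁=3.215, n₁=7
x̄₂=41.353, s₂=3.517, n₂=17
s_p² = [6·3.215² + 16·3.517²]/22 = 11.8128
SE = √(s_p²·(1/7+1/17)) = 1.5435
t = (47.000−41.353)/1.5435 = 3.6586
df = 22

test statistic = 3.659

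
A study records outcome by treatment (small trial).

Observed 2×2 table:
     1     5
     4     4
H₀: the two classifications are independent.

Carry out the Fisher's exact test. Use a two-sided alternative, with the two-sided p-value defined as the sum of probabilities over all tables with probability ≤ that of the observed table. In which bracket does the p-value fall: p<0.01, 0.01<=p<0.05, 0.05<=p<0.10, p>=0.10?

Margins: r₁=6, r₂=8, c₁=5, c₂=9, n=14
p_obs = C(6,1)·C(8,4)/C(14,5); sum pmf over tables with pmf ≤ p_obs
p-value (two-sided) = 0.30070
→ bracket: p>=0.10

p-value bracket: p>=0.10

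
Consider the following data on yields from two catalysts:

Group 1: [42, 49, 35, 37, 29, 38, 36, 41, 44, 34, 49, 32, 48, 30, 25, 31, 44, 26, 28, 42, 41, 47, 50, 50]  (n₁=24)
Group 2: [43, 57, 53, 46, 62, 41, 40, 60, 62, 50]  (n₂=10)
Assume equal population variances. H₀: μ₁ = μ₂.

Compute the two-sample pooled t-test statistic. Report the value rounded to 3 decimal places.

test statistic = -4.110

x̄₁=38.667, s₁=8.063, n₁=24
x̄₂=51.400, s₂=8.644, n₂=10
s_p² = [23·8.063² + 9·8.644²]/32 = 67.7417
SE = √(s_p²·(1/24+1/10)) = 3.0979
t = (38.667−51.400)/3.0979 = -4.1104
df = 32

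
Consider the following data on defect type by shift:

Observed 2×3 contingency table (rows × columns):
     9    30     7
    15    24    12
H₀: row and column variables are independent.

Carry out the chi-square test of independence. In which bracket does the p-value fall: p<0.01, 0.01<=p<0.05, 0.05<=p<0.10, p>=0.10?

p-value bracket: p>=0.10

Row totals [46, 51], col totals [24, 54, 19], n=97
χ² = (9−11.38)²/11.38 + (30−25.61)²/25.61 + (7−9.01)²/9.01 + (15−12.62)²/12.62 + (24−28.39)²/28.39 + (12−9.99)²/9.99 = 3.2333
df = 2
p-value (upper-tail) = 0.19856
→ bracket: p>=0.10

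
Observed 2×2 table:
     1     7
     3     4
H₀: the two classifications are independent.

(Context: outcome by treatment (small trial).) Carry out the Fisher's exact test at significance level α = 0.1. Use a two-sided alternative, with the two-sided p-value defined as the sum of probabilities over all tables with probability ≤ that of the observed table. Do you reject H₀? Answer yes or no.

Margins: r₁=8, r₂=7, c₁=4, c₂=11, n=15
p_obs = C(8,1)·C(7,3)/C(15,4); sum pmf over tables with pmf ≤ p_obs
p-value (two-sided) = 0.28205
At α=0.1: p ≥ α → fail to reject H₀

reject H₀: no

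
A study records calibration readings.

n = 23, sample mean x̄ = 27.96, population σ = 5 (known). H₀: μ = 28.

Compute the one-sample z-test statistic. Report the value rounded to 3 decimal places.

SE = σ/√n = 5/√23 = 1.0426
z = (x̄−μ₀)/SE = (27.96−28)/1.0426 = -0.0384

test statistic = -0.038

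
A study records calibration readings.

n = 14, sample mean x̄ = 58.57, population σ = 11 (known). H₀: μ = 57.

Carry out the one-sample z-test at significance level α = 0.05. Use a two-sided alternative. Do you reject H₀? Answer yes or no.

reject H₀: no

SE = σ/√n = 11/√14 = 2.9399
z = (x̄−μ₀)/SE = (58.57−57)/2.9399 = 0.5340
p-value (two-sided) = 0.59332
At α=0.05: p ≥ α → fail to reject H₀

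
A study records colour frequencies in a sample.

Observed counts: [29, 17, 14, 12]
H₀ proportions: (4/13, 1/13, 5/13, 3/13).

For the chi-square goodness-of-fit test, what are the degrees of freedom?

degrees of freedom = 3

df = k − 1 = 4 − 1 = 3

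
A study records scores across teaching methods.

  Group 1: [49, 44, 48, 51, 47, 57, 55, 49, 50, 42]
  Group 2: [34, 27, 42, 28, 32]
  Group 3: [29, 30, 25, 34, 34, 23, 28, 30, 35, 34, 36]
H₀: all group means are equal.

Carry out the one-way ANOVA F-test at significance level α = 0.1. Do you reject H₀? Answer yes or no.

Group means [49.20, 32.60, 30.73], grand mean 38.192
SSB = Σnᵢ(x̄ᵢ−x̄)² = 1981.057; SSW = ΣΣ(x−x̄ᵢ)² = 508.982
MSB = 1981.057/2 = 990.5283; MSW = 508.982/23 = 22.1296
F = MSB/MSW = 44.7602
df = (2, 23)
p-value (upper-tail) = 0.00000
At α=0.1: p < α → reject H₀

reject H₀: yes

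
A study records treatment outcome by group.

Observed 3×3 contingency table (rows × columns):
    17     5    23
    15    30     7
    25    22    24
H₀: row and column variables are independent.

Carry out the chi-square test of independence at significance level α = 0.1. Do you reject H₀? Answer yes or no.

reject H₀: yes

Row totals [45, 52, 71], col totals [57, 57, 54], n=168
χ² = (17−15.27)²/15.27 + (5−15.27)²/15.27 + (23−14.46)²/14.46 + (15−17.64)²/17.64 + (30−17.64)²/17.64 + (7−16.71)²/16.71 + (25−24.09)²/24.09 + (22−24.09)²/24.09 + (24−22.82)²/22.82 = 27.1122
df = 4
p-value (upper-tail) = 0.00002
At α=0.1: p < α → reject H₀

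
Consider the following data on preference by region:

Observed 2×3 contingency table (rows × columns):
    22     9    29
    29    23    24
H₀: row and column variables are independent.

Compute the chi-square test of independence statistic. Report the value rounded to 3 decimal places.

test statistic = 5.755

Row totals [60, 76], col totals [51, 32, 53], n=136
χ² = (22−22.50)²/22.50 + (9−14.12)²/14.12 + (29−23.38)²/23.38 + (29−28.50)²/28.50 + (23−17.88)²/17.88 + (24−29.62)²/29.62 = 5.7548
df = 2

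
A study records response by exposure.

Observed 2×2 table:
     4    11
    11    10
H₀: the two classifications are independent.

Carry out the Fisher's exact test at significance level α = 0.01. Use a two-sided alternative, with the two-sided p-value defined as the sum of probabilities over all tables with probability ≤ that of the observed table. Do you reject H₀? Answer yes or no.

Margins: r₁=15, r₂=21, c₁=15, c₂=21, n=36
p_obs = C(15,4)·C(21,11)/C(36,15); sum pmf over tables with pmf ≤ p_obs
p-value (two-sided) = 0.17598
At α=0.01: p ≥ α → fail to reject H₀

reject H₀: no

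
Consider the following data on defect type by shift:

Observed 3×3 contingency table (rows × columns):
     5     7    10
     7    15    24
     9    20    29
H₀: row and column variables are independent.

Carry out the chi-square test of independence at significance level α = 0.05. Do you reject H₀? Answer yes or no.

Row totals [22, 46, 58], col totals [21, 42, 63], n=126
χ² = (5−3.67)²/3.67 + (7−7.33)²/7.33 + (10−11.00)²/11.00 + (7−7.67)²/7.67 + (15−15.33)²/15.33 + (24−23.00)²/23.00 + (9−9.67)²/9.67 + (20−19.33)²/19.33 + (29−29.00)²/29.00 = 0.7686
df = 4
p-value (upper-tail) = 0.94261
At α=0.05: p ≥ α → fail to reject H₀

reject H₀: no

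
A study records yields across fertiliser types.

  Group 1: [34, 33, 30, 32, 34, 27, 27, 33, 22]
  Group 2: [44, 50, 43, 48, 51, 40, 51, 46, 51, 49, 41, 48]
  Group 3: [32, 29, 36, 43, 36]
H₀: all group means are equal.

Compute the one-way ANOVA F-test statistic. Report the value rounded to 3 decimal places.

Group means [30.22, 46.83, 35.20], grand mean 38.846
SSB = Σnᵢ(x̄ᵢ−x̄)² = 1501.362; SSW = ΣΣ(x−x̄ᵢ)² = 420.022
MSB = 1501.362/2 = 750.6812; MSW = 420.022/23 = 18.2618
F = MSB/MSW = 41.1066
df = (2, 23)

test statistic = 41.107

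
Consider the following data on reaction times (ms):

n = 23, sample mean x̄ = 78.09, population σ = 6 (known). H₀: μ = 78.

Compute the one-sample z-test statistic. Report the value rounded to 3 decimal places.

test statistic = 0.072

SE = σ/√n = 6/√23 = 1.2511
z = (x̄−μ₀)/SE = (78.09−78)/1.2511 = 0.0719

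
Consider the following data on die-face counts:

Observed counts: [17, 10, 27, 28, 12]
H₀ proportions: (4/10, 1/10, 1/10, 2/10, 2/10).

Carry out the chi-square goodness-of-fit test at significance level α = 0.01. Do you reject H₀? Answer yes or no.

reject H₀: yes

n = 94; E_i = n·p_i = [37.60, 9.40, 9.40, 18.80, 18.80]
χ² = (17−37.60)²/37.60 + (10−9.40)²/9.40 + (27−9.40)²/9.40 + (28−18.80)²/18.80 + (12−18.80)²/18.80 = 51.2394
df = 4
p-value (upper-tail) = 0.00000
At α=0.01: p < α → reject H₀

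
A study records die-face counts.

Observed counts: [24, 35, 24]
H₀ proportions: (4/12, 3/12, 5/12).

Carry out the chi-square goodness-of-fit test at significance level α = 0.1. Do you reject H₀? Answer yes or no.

reject H₀: yes

n = 83; E_i = n·p_i = [27.67, 20.75, 34.58]
χ² = (24−27.67)²/27.67 + (35−20.75)²/20.75 + (24−34.58)²/34.58 = 13.5108
df = 2
p-value (upper-tail) = 0.00116
At α=0.1: p < α → reject H₀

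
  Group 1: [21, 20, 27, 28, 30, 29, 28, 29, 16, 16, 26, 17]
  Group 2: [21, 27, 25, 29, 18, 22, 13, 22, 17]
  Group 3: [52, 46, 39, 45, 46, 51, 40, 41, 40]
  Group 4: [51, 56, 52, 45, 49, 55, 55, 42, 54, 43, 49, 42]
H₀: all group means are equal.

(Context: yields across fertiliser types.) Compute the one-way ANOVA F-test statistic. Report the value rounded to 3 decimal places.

test statistic = 78.652

Group means [23.92, 21.56, 44.44, 49.42], grand mean 35.095
SSB = Σnᵢ(x̄ᵢ−x̄)² = 6397.341; SSW = ΣΣ(x−x̄ᵢ)² = 1030.278
MSB = 6397.341/3 = 2132.4471; MSW = 1030.278/38 = 27.1126
F = MSB/MSW = 78.6516
df = (3, 38)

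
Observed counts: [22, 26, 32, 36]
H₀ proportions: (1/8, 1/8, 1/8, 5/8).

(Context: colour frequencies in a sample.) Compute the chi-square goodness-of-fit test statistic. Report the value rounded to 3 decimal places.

test statistic = 52.497

n = 116; E_i = n·p_i = [14.50, 14.50, 14.50, 72.50]
χ² = (22−14.50)²/14.50 + (26−14.50)²/14.50 + (32−14.50)²/14.50 + (36−72.50)²/72.50 = 52.4966
df = 3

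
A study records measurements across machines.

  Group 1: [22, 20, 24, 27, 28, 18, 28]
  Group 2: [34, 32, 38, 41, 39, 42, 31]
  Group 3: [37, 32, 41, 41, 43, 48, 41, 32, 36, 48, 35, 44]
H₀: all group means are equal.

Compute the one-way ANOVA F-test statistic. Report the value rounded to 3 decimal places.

test statistic = 24.594

Group means [23.86, 36.71, 39.83], grand mean 34.692
SSB = Σnᵢ(x̄ᵢ−x̄)² = 1167.586; SSW = ΣΣ(x−x̄ᵢ)² = 545.952
MSB = 1167.586/2 = 583.7930; MSW = 545.952/23 = 23.7371
F = MSB/MSW = 24.5942
df = (2, 23)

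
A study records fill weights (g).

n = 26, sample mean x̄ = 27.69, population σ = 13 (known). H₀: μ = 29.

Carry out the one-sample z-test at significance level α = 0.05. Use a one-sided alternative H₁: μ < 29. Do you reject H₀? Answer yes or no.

SE = σ/√n = 13/√26 = 2.5495
z = (x̄−μ₀)/SE = (27.69−29)/2.5495 = -0.5138
p-value (one-sided, H₁ less) = 0.30369
At α=0.05: p ≥ α → fail to reject H₀

reject H₀: no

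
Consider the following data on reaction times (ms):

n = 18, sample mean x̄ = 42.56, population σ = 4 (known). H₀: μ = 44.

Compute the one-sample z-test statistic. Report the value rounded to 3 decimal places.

test statistic = -1.527

SE = σ/√n = 4/√18 = 0.9428
z = (x̄−μ₀)/SE = (42.56−44)/0.9428 = -1.5274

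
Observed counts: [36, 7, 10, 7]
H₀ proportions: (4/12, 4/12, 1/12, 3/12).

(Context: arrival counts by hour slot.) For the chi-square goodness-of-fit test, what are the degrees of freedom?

degrees of freedom = 3

df = k − 1 = 4 − 1 = 3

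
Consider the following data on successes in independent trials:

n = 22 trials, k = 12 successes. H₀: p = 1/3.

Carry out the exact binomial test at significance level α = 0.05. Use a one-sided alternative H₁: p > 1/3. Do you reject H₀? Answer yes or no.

reject H₀: yes

Exact binomial: n=22, k=12, p₀=1/3=0.3333
P(X≥12) from Σ C(n,i)·p₀^i·(1−p₀)^(n−i)
p-value (one-sided, H₁ greater) = 0.03270
At α=0.05: p < α → reject H₀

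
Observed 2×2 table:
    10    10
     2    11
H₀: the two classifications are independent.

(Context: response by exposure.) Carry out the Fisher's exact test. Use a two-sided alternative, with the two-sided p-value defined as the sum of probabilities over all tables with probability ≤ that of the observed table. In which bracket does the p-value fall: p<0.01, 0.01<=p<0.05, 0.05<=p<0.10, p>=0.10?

Margins: r₁=20, r₂=13, c₁=12, c₂=21, n=33
p_obs = C(20,10)·C(13,2)/C(33,12); sum pmf over tables with pmf ≤ p_obs
p-value (two-sided) = 0.06715
→ bracket: 0.05<=p<0.10

p-value bracket: 0.05<=p<0.10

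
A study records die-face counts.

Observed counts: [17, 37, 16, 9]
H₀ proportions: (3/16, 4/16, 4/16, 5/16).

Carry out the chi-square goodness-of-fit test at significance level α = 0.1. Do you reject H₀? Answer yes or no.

reject H₀: yes

n = 79; E_i = n·p_i = [14.81, 19.75, 19.75, 24.69]
χ² = (17−14.81)²/14.81 + (37−19.75)²/19.75 + (16−19.75)²/19.75 + (9−24.69)²/24.69 = 26.0700
df = 3
p-value (upper-tail) = 0.00001
At α=0.1: p < α → reject H₀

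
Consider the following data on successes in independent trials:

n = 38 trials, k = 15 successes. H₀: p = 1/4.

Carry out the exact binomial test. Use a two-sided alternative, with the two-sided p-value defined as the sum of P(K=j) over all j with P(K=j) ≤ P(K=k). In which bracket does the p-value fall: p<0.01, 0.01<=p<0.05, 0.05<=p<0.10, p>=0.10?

p-value bracket: 0.05<=p<0.10

Exact binomial: n=38, k=15, p₀=1/4=0.2500
P(X=j) = C(n,j)·p₀^j·(1−p₀)^(n−j); p = Σ P(X=j) over j with P(X=j) ≤ P(X=15)
p-value (two-sided) = 0.05835
→ bracket: 0.05<=p<0.10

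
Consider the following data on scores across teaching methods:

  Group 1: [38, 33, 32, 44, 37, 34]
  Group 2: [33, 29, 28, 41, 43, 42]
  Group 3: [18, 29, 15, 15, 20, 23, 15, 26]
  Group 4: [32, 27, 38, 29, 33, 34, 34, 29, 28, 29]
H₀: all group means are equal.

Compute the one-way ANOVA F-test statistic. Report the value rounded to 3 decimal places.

test statistic = 16.887

Group means [36.33, 36.00, 20.12, 31.30], grand mean 30.267
SSB = Σnᵢ(x̄ᵢ−x̄)² = 1251.558; SSW = ΣΣ(x−x̄ᵢ)² = 642.308
MSB = 1251.558/3 = 417.1861; MSW = 642.308/26 = 24.7042
F = MSB/MSW = 16.8873
df = (3, 26)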